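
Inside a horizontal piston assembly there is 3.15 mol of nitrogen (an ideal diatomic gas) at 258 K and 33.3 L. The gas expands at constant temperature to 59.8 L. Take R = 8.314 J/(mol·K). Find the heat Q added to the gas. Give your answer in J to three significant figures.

Q ≈ 3960 J

Isothermal ⇒ ΔU = 0, so Q = W = nRT ln(V₂/V₁).
Q = (3.15)(8.314)(258) ln(59.8/33.3) = 6757 × 0.5854 = 3956 J.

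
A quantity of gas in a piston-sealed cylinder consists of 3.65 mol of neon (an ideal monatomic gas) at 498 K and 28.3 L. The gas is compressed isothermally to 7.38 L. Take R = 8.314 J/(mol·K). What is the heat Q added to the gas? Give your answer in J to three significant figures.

Q ≈ -20300 J

Isothermal ⇒ ΔU = 0, so Q = W = nRT ln(V₂/V₁).
Q = (3.65)(8.314)(498) ln(7.38/28.3) = 15112 × -1.344 = -20312 J.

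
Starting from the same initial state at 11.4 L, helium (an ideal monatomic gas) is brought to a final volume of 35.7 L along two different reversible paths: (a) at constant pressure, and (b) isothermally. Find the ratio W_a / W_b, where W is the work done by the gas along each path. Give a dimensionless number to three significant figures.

Path (a) isobaric: W = P₁(V₂ − V₁) → W_a/(P₁V₁) = 2.132.
Path (b) isothermal: W = P₁V₁ ln(V₂/V₁) → W_b/(P₁V₁) = 1.142.
W_a / W_b = 2.132 / 1.142 = 1.867.

W_a / W_b ≈ 1.87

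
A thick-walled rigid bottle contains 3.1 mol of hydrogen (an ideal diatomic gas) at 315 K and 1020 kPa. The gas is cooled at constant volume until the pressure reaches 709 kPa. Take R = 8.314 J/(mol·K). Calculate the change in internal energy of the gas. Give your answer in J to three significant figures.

ΔU ≈ -6190 J

Constant volume ⇒ W = 0, so Q = ΔU = nCᵥΔT with Cᵥ = 5R/2 = 20.79 J/(mol·K).
At constant V, T₂/T₁ = P₂/P₁ ⇒ ΔT = T₁(P₂/P₁ − 1) = 315·(709/1020 − 1) = -96.04 K.
ΔU = (3.1)(20.79)(-96.04) = -6188 J.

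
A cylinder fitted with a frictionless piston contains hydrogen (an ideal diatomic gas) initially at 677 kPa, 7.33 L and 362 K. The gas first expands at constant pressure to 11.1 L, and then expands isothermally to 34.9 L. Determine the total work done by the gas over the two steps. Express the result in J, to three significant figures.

Step 1 (isobaric): W = PΔV = (677 kPa)(11.1 − 7.33 L) = 2552 J.
After step 1: P = 677 kPa, V = 11.1 L, T = 548.2 K.
Step 2 (isothermal): W = P₁V₁ ln(V₂/V₁) = (7515) ln(34.9/11.1) = 8608 J.
W_total = 2552 + 8608 = 11161 J.

W_total ≈ 11200 J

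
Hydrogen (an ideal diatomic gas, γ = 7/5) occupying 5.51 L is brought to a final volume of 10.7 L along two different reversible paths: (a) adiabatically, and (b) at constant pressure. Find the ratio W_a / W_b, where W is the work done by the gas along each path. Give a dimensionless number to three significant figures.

W_a / W_b ≈ 0.619

Path (a) adiabatic: W = P₁V₁(1 − (V₁/V₂)^(γ−1))/(γ−1) → W_a/(P₁V₁) = 0.5829.
Path (b) isobaric: W = P₁(V₂ − V₁) → W_b/(P₁V₁) = 0.9419.
W_a / W_b = 0.5829 / 0.9419 = 0.6188.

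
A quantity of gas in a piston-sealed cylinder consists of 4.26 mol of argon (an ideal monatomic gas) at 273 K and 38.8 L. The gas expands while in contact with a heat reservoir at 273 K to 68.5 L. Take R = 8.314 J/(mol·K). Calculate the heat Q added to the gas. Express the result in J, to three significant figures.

Q ≈ 5500 J

Isothermal ⇒ ΔU = 0, so Q = W = nRT ln(V₂/V₁).
Q = (4.26)(8.314)(273) ln(68.5/38.8) = 9669 × 0.5684 = 5496 J.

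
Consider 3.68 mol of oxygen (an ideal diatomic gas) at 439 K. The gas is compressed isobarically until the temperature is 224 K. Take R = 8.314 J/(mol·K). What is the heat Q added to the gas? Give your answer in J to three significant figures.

Q ≈ -23000 J

Isobaric: W = nRΔT = (3.68)(8.314)(-215) = -6578 J.
ΔU = nCᵥΔT with Cᵥ = 5R/2: ΔU = (3.68)(20.79)(-215) = -16445 J.
Q = ΔU + W = -16445 − 6578 = -23023 J.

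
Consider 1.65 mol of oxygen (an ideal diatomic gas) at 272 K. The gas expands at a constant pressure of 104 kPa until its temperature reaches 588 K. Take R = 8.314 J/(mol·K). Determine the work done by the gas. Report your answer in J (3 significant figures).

W ≈ 4330 J

Isobaric: W = P ΔV = nR ΔT.
W = (1.65)(8.314)(588 − 272) = 4335 J.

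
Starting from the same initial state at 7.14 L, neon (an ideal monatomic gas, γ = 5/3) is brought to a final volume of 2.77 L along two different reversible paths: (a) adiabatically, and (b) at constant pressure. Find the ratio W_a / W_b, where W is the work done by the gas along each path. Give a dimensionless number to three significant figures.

W_a / W_b ≈ 2.16

Path (a) adiabatic: W = P₁V₁(1 − (V₁/V₂)^(γ−1))/(γ−1) → W_a/(P₁V₁) = -1.32.
Path (b) isobaric: W = P₁(V₂ − V₁) → W_b/(P₁V₁) = -0.612.
W_a / W_b = -1.32 / -0.612 = 2.157.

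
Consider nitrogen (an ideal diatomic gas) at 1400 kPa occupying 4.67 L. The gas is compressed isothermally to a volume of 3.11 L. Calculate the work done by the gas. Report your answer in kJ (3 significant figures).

W ≈ -2.66 kJ

Isothermal: W = nRT ln(V₂/V₁) = P₁V₁ ln(V₂/V₁).
P₁V₁ = (1400 kPa)(4.67 L) = 6538 J.
W = 6538 × ln(3.11/4.67) = 6538 × -0.4065
W_by_gas = -2658 J.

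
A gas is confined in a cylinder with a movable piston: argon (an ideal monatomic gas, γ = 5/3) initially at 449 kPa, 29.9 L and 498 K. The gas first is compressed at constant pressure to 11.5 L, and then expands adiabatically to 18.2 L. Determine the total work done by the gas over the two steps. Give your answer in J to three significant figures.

Step 1 (isobaric): W = PΔV = (449 kPa)(11.5 − 29.9 L) = -8262 J.
After step 1: P = 449 kPa, V = 11.5 L, T = 191.5 K.
Step 2 (adiabatic): W = (P₁V₁ − P₂V₂)/(γ−1) = (5164 − 3802)/0.667 = 2042 J.
W_total = -8262 + 2042 = -6220 J.

W_total ≈ -6220 J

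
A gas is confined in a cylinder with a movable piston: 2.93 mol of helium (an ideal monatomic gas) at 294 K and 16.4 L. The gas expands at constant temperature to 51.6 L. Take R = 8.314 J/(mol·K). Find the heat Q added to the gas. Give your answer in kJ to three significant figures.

Q ≈ 8.21 kJ

Isothermal ⇒ ΔU = 0, so Q = W = nRT ln(V₂/V₁).
Q = (2.93)(8.314)(294) ln(51.6/16.4) = 7162 × 1.146 = 8209 J.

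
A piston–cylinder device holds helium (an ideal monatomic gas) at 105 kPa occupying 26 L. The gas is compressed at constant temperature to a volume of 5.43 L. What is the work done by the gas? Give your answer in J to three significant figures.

Isothermal: W = nRT ln(V₂/V₁) = P₁V₁ ln(V₂/V₁).
P₁V₁ = (105 kPa)(26 L) = 2730 J.
W = 2730 × ln(5.43/26) = 2730 × -1.566
W_by_gas = -4276 J.

W ≈ -4280 J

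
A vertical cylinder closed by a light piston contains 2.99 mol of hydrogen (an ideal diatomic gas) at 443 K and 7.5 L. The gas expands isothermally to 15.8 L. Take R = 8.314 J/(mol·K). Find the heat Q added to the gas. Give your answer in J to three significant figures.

Q ≈ 8210 J

Isothermal ⇒ ΔU = 0, so Q = W = nRT ln(V₂/V₁).
Q = (2.99)(8.314)(443) ln(15.8/7.5) = 11012 × 0.7451 = 8205 J.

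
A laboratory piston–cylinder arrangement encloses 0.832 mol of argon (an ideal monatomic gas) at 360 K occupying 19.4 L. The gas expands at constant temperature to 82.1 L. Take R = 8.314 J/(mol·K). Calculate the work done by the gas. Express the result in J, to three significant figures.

Isothermal: W = nRT ln(V₂/V₁).
W = (0.832)(8.314)(360) × ln(82.1/19.4)
  = 2490 × 1.443
W_by_gas = 3593 J.

W ≈ 3590 J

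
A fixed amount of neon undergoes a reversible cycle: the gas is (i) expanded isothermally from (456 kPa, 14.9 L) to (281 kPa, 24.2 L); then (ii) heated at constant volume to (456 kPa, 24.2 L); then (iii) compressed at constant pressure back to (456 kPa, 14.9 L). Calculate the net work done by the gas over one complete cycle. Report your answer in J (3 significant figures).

W_net ≈ -946 J

Leg (i): W = PᵢVᵢ ln(V_f/Vᵢ) = (6794) ln(24.2/14.9) = 3295 J.
Leg (ii): W = 0.
Leg (iii): W = PΔV = (456)(14.9 − 24.2) = -4241 J.
W_net = 3295 − 4241 = -945.6 J.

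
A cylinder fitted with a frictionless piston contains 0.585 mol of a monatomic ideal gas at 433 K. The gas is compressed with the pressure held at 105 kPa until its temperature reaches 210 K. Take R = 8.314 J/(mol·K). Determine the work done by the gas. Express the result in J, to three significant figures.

W ≈ -1080 J

Isobaric: W = P ΔV = nR ΔT.
W = (0.585)(8.314)(210 − 433) = -1085 J.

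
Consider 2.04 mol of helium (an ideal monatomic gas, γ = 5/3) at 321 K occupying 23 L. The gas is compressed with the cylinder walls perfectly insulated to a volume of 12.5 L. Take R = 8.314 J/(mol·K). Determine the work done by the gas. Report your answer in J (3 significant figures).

Adiabatic: TV^(γ−1) = const with γ = 5/3.
T₂ = T₁ (V₁/V₂)^(γ−1) = 321 × (23/12.5)^0.667 = 321 × 1.502 = 482 K.
W_by = nCᵥ(T₁ − T₂) = (2.04)(12.47)(321 − 482) = -4096 J.

W ≈ -4100 J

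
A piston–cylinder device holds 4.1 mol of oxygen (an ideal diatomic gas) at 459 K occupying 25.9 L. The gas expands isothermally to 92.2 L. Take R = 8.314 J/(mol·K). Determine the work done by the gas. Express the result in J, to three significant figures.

W ≈ 19900 J

Isothermal: W = nRT ln(V₂/V₁).
W = (4.1)(8.314)(459) × ln(92.2/25.9)
  = 15646 × 1.27
W_by_gas = 19866 J.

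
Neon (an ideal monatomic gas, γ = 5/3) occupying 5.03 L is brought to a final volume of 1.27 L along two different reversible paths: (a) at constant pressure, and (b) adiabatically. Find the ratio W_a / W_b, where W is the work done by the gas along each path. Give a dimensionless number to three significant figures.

Path (a) isobaric: W = P₁(V₂ − V₁) → W_a/(P₁V₁) = -0.7475.
Path (b) adiabatic: W = P₁V₁(1 − (V₁/V₂)^(γ−1))/(γ−1) → W_b/(P₁V₁) = -2.255.
W_a / W_b = -0.7475 / -2.255 = 0.3315.

W_a / W_b ≈ 0.332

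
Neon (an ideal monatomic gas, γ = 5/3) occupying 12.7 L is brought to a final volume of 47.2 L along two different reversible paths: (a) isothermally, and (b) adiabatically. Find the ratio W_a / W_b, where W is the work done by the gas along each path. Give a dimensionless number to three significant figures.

W_a / W_b ≈ 1.50

Path (a) isothermal: W = P₁V₁ ln(V₂/V₁) → W_a/(P₁V₁) = 1.313.
Path (b) adiabatic: W = P₁V₁(1 − (V₁/V₂)^(γ−1))/(γ−1) → W_b/(P₁V₁) = 0.8748.
W_a / W_b = 1.313 / 0.8748 = 1.501.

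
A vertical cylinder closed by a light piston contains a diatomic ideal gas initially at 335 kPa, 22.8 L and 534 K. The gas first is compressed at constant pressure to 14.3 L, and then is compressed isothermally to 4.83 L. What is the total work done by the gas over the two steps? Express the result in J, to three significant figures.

W_total ≈ -8050 J

Step 1 (isobaric): W = PΔV = (335 kPa)(14.3 − 22.8 L) = -2848 J.
After step 1: P = 335 kPa, V = 14.3 L, T = 334.9 K.
Step 2 (isothermal): W = P₁V₁ ln(V₂/V₁) = (4790) ln(4.83/14.3) = -5200 J.
W_total = -2848 − 5200 = -8047 J.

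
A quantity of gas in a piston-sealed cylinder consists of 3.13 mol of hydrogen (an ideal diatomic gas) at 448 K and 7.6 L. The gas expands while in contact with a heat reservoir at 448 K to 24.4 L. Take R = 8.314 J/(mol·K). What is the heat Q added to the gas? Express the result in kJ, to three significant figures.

Isothermal ⇒ ΔU = 0, so Q = W = nRT ln(V₂/V₁).
Q = (3.13)(8.314)(448) ln(24.4/7.6) = 11658 × 1.166 = 13599 J.

Q ≈ 13.6 kJ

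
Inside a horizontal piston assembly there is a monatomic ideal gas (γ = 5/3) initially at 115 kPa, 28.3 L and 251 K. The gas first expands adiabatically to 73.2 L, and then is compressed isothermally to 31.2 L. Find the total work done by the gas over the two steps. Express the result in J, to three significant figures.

Step 1 (adiabatic): W = (P₁V₁ − P₂V₂)/(γ−1) = (3254 − 1727)/0.667 = 2291 J.
After step 1: P = 23.6 kPa, V = 73.2 L, T = 133.2 K.
Step 2 (isothermal): W = P₁V₁ ln(V₂/V₁) = (1727) ln(31.2/73.2) = -1473 J.
W_total = 2291 − 1473 = 818.1 J.

W_total ≈ 818 J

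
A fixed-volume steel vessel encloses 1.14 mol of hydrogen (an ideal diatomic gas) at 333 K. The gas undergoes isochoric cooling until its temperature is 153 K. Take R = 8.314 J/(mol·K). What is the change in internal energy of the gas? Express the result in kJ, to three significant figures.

Constant volume ⇒ W = 0, so Q = ΔU = nCᵥΔT with Cᵥ = 5R/2 = 20.79 J/(mol·K).
ΔU = (1.14)(20.79)(153 − 333) = -4265 J.

ΔU ≈ -4.27 kJ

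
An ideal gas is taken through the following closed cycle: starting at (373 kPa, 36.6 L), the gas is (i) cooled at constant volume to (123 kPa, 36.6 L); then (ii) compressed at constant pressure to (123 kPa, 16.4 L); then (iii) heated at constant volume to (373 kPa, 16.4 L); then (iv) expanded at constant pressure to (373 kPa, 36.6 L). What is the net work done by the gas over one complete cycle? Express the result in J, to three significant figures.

Constant-volume legs do no work.
W(ii) = (123)(16.4 − 36.6) = -2485 J; W(iv) = (373)(36.6 − 16.4) = 7535 J.
W_net = -2485 + 7535 = 5050 J (the clockwise enclosed area).

W_net ≈ 5050 J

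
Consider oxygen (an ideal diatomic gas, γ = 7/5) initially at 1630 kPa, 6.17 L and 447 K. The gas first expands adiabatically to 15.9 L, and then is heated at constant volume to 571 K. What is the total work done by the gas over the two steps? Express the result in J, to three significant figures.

Step 1 (adiabatic): W = (P₁V₁ − P₂V₂)/(γ−1) = (10057 − 6887)/0.4 = 7925 J.
Step 2 (isochoric): W = 0 (constant volume).
W_total = 7925 + 0 = 7925 J.

W_total ≈ 7930 J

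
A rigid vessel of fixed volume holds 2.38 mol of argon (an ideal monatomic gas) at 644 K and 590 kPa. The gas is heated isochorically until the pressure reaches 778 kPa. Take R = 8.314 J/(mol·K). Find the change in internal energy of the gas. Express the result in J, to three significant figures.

Constant volume ⇒ W = 0, so Q = ΔU = nCᵥΔT with Cᵥ = 3R/2 = 12.47 J/(mol·K).
At constant V, T₂/T₁ = P₂/P₁ ⇒ ΔT = T₁(P₂/P₁ − 1) = 644·(778/590 − 1) = 205.2 K.
ΔU = (2.38)(12.47)(205.2) = 6091 J.

ΔU ≈ 6090 J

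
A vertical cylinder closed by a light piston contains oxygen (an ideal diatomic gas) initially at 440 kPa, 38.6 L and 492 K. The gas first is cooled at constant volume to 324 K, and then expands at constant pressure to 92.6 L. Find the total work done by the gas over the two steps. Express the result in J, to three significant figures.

W_total ≈ 15600 J

Step 1 (isochoric): W = 0 (constant volume).
After step 1: P = 289.8 kPa (V unchanged).
Step 2 (isobaric): W = PΔV = (289.8 kPa)(92.6 − 38.6 L) = 15647 J.
W_total = 0 + 15647 = 15647 J.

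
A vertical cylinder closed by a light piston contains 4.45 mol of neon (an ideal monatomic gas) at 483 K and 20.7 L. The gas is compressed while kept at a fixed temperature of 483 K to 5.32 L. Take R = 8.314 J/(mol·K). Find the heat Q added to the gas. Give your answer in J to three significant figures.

Isothermal ⇒ ΔU = 0, so Q = W = nRT ln(V₂/V₁).
Q = (4.45)(8.314)(483) ln(5.32/20.7) = 17870 × -1.359 = -24279 J.

Q ≈ -24300 J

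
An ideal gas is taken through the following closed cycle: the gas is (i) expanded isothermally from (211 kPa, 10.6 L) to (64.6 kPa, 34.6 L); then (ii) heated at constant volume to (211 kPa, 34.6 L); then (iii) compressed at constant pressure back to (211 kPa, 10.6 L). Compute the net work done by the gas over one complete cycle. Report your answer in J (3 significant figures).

Leg (i): W = PᵢVᵢ ln(V_f/Vᵢ) = (2237) ln(34.6/10.6) = 2646 J.
Leg (ii): W = 0.
Leg (iii): W = PΔV = (211)(10.6 − 34.6) = -5064 J.
W_net = 2646 − 5064 = -2418 J.

W_net ≈ -2420 J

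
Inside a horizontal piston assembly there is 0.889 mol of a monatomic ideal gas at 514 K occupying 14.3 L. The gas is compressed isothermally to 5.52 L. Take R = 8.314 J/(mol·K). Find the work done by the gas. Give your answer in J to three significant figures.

W ≈ -3620 J

Isothermal: W = nRT ln(V₂/V₁).
W = (0.889)(8.314)(514) × ln(5.52/14.3)
  = 3799 × -0.9519
W_by_gas = -3616 J.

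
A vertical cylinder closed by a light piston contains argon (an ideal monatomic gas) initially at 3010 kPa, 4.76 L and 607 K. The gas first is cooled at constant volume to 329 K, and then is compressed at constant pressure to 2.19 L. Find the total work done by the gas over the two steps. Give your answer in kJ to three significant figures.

W_total ≈ -4.19 kJ

Step 1 (isochoric): W = 0 (constant volume).
After step 1: P = 1631 kPa (V unchanged).
Step 2 (isobaric): W = PΔV = (1631 kPa)(2.19 − 4.76 L) = -4193 J.
W_total = 0 − 4193 = -4193 J.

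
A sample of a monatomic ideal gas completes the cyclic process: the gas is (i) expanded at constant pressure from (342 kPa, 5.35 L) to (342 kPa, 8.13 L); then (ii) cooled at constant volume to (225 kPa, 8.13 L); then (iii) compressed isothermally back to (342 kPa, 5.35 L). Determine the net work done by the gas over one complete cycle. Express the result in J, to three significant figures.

W_net ≈ 185 J

Leg (i): W = PΔV = (342)(8.13 − 5.35) = 950.8 J.
Leg (ii): W = 0.
Leg (iii): W = PᵢVᵢ ln(V_f/Vᵢ) = (1829) ln(5.35/8.13) = -765.5 J.
W_net = 950.8 − 765.5 = 185.3 J.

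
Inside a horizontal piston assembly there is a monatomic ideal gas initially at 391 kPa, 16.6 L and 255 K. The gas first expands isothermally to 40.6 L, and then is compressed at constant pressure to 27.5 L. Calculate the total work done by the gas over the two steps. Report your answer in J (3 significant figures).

Step 1 (isothermal): W = P₁V₁ ln(V₂/V₁) = (6491) ln(40.6/16.6) = 5805 J.
After step 1: P = 159.9 kPa, V = 40.6 L, T = 255 K.
Step 2 (isobaric): W = PΔV = (159.9 kPa)(27.5 − 40.6 L) = -2094 J.
W_total = 5805 − 2094 = 3711 J.

W_total ≈ 3710 J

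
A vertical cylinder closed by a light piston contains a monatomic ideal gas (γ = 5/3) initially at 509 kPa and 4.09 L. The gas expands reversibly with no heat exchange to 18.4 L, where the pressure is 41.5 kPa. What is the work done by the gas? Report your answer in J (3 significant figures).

Adiabatic: W = (P₁V₁ − P₂V₂)/(γ − 1) with γ = 5/3.
P₁V₁ = 2082 J, P₂V₂ = 763.6 J.
W = (2082 − 763.6) / 0.6667 = 1977 J.

W ≈ 1980 J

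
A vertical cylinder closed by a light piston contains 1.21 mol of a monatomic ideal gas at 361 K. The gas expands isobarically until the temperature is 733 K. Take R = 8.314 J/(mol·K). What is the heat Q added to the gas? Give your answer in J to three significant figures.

Q ≈ 9360 J

Isobaric: W = nRΔT = (1.21)(8.314)(372) = 3742 J.
ΔU = nCᵥΔT with Cᵥ = 3R/2: ΔU = (1.21)(12.47)(372) = 5613 J.
Q = ΔU + W = 5613 + 3742 = 9356 J.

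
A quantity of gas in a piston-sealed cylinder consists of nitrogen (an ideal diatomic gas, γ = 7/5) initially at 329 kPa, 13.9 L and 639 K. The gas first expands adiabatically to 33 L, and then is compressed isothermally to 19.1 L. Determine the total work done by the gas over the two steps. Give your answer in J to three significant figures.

Step 1 (adiabatic): W = (P₁V₁ − P₂V₂)/(γ−1) = (4573 − 3236)/0.4 = 3343 J.
After step 1: P = 98.06 kPa, V = 33 L, T = 452.2 K.
Step 2 (isothermal): W = P₁V₁ ln(V₂/V₁) = (3236) ln(19.1/33) = -1770 J.
W_total = 3343 − 1770 = 1573 J.

W_total ≈ 1570 J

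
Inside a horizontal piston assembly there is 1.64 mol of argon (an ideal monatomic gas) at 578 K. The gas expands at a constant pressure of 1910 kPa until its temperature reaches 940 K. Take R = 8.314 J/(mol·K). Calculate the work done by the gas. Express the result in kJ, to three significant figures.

W ≈ 4.94 kJ

Isobaric: W = P ΔV = nR ΔT.
W = (1.64)(8.314)(940 − 578) = 4936 J.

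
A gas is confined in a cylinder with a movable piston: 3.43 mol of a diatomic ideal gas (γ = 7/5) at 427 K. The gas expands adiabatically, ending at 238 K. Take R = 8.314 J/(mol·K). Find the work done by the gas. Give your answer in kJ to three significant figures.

W ≈ 13.5 kJ

Adiabatic ⇒ Q = 0, so W_by = −ΔU = nCᵥ(T₁ − T₂).
Cᵥ = 5R/2 = 20.79 J/(mol·K).
W = (3.43)(20.79)(427 − 238) = 13474 J.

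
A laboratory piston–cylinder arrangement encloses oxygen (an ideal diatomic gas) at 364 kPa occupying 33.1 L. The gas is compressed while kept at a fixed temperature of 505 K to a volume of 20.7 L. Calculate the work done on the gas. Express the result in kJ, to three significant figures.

W ≈ 5.66 kJ

Isothermal: W = nRT ln(V₂/V₁) = P₁V₁ ln(V₂/V₁).
P₁V₁ = (364 kPa)(33.1 L) = 12048 J.
W = 12048 × ln(20.7/33.1) = 12048 × -0.4694
W_by_gas = -5656 J; work on gas = −W_by = 5656 J.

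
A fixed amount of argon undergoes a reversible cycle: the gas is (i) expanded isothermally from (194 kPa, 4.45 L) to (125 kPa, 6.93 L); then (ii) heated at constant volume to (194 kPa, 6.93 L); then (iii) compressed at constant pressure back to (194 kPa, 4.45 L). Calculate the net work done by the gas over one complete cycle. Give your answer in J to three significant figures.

Leg (i): W = PᵢVᵢ ln(V_f/Vᵢ) = (863.3) ln(6.93/4.45) = 382.4 J.
Leg (ii): W = 0.
Leg (iii): W = PΔV = (194)(4.45 − 6.93) = -481.1 J.
W_net = 382.4 − 481.1 = -98.72 J.

W_net ≈ -98.7 J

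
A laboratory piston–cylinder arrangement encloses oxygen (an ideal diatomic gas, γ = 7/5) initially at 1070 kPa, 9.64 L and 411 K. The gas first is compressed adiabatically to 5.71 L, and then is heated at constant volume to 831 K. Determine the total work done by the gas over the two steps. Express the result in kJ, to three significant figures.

Step 1 (adiabatic): W = (P₁V₁ − P₂V₂)/(γ−1) = (10315 − 12719)/0.4 = -6009 J.
Step 2 (isochoric): W = 0 (constant volume).
W_total = -6009 + 0 = -6009 J.

W_total ≈ -6.01 kJ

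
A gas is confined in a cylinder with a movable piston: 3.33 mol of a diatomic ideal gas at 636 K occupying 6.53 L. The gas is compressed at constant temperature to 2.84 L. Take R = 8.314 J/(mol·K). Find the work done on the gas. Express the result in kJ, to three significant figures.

W ≈ 14.7 kJ

Isothermal: W = nRT ln(V₂/V₁).
W = (3.33)(8.314)(636) × ln(2.84/6.53)
  = 17608 × -0.8326
W_by_gas = -14661 J; work on gas = −W_by = 14661 J.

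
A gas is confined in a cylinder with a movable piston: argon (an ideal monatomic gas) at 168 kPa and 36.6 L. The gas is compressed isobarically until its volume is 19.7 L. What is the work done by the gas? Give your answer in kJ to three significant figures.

W ≈ -2.84 kJ

Isobaric: W = P ΔV.
W = (168 kPa)(19.7 − 36.6 L) = (168)(-16.9) = -2839 J.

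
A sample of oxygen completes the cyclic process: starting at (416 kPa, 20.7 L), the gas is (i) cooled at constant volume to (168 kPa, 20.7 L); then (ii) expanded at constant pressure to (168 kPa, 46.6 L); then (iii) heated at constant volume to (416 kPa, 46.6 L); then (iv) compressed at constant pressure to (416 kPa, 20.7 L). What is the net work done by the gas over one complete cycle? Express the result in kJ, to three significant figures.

Constant-volume legs do no work.
W(ii) = (168)(46.6 − 20.7) = 4351 J; W(iv) = (416)(20.7 − 46.6) = -10774 J.
W_net = 4351 − 10774 = -6423 J (the counter-clockwise enclosed area).

W_net ≈ -6.42 kJ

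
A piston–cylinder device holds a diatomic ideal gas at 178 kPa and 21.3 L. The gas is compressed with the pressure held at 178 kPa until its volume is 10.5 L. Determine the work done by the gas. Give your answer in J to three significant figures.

W ≈ -1920 J

Isobaric: W = P ΔV.
W = (178 kPa)(10.5 − 21.3 L) = (178)(-10.8) = -1922 J.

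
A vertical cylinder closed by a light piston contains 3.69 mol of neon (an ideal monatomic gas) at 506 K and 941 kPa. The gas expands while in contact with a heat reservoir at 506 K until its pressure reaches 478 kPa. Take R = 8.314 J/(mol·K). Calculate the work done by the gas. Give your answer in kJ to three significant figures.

W ≈ 10.5 kJ

Isothermal process: W = nRT ln(V₂/V₁) = nRT ln(P₁/P₂).
W = (3.69)(8.314)(506) × ln(941/478)
  = 15523 × ln(1.969) = 15523 × 0.6773
W_by_gas = 10515 J.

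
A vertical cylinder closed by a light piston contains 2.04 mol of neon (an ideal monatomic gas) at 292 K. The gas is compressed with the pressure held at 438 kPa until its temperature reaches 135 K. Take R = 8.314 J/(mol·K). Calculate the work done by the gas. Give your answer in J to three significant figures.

Isobaric: W = P ΔV = nR ΔT.
W = (2.04)(8.314)(135 − 292) = -2663 J.

W ≈ -2660 J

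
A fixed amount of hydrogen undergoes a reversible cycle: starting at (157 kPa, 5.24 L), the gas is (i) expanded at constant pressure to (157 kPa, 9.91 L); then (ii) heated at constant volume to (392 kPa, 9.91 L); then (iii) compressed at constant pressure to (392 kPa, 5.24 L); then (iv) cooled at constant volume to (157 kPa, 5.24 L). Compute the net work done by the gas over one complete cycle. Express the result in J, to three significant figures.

Constant-volume legs do no work.
W(i) = (157)(9.91 − 5.24) = 733.2 J; W(iii) = (392)(5.24 − 9.91) = -1831 J.
W_net = 733.2 − 1831 = -1097 J (the counter-clockwise enclosed area).

W_net ≈ -1100 J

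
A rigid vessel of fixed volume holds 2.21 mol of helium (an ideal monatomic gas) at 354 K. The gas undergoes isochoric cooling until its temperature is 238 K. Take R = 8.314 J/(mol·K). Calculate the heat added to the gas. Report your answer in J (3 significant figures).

Q ≈ -3200 J

Constant volume ⇒ W = 0, so Q = ΔU = nCᵥΔT with Cᵥ = 3R/2 = 12.47 J/(mol·K).
ΔU = (2.21)(12.47)(238 − 354) = -3197 J.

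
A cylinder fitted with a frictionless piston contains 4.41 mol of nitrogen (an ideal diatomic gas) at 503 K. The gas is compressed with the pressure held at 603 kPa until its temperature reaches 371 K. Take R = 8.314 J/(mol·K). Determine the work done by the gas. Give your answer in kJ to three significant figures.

Isobaric: W = P ΔV = nR ΔT.
W = (4.41)(8.314)(371 − 503) = -4840 J.

W ≈ -4.84 kJ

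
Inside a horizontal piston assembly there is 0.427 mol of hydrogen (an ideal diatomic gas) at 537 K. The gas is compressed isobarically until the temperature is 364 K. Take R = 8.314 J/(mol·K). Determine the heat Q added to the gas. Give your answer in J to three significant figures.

Isobaric: W = nRΔT = (0.427)(8.314)(-173) = -614.2 J.
ΔU = nCᵥΔT with Cᵥ = 5R/2: ΔU = (0.427)(20.79)(-173) = -1535 J.
Q = ΔU + W = -1535 − 614.2 = -2150 J.

Q ≈ -2150 J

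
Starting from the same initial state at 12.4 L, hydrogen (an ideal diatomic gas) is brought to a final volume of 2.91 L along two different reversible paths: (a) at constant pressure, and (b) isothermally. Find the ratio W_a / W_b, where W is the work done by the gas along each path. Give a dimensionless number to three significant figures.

W_a / W_b ≈ 0.528

Path (a) isobaric: W = P₁(V₂ − V₁) → W_a/(P₁V₁) = -0.7653.
Path (b) isothermal: W = P₁V₁ ln(V₂/V₁) → W_b/(P₁V₁) = -1.45.
W_a / W_b = -0.7653 / -1.45 = 0.528.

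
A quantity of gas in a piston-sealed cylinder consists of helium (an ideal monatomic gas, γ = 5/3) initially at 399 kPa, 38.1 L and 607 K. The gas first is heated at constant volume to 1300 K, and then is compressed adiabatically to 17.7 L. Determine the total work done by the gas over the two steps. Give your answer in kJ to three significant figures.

W_total ≈ -32.6 kJ

Step 1 (isochoric): W = 0 (constant volume).
After step 1: P = 854.5 kPa (V unchanged).
Step 2 (adiabatic): W = (P₁V₁ − P₂V₂)/(γ−1) = (32558 − 54278)/0.667 = -32580 J.
W_total = 0 − 32580 = -32580 J.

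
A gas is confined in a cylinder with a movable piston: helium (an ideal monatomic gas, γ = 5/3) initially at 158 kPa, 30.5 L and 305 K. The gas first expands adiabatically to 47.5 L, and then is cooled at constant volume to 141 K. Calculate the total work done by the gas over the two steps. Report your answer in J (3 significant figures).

Step 1 (adiabatic): W = (P₁V₁ − P₂V₂)/(γ−1) = (4819 − 3587)/0.667 = 1848 J.
Step 2 (isochoric): W = 0 (constant volume).
W_total = 1848 + 0 = 1848 J.

W_total ≈ 1850 J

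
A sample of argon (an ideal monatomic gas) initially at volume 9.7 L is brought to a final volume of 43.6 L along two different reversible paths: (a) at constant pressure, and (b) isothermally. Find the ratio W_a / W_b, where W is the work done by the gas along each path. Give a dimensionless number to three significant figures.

Path (a) isobaric: W = P₁(V₂ − V₁) → W_a/(P₁V₁) = 3.495.
Path (b) isothermal: W = P₁V₁ ln(V₂/V₁) → W_b/(P₁V₁) = 1.503.
W_a / W_b = 3.495 / 1.503 = 2.325.

W_a / W_b ≈ 2.33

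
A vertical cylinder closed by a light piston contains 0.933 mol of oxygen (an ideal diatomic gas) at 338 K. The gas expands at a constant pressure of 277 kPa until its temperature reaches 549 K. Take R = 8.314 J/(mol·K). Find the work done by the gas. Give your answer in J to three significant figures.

W ≈ 1640 J

Isobaric: W = P ΔV = nR ΔT.
W = (0.933)(8.314)(549 − 338) = 1637 J.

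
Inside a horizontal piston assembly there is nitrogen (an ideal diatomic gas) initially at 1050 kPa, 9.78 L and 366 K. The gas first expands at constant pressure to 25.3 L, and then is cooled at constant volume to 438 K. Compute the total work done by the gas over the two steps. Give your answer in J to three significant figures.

Step 1 (isobaric): W = PΔV = (1050 kPa)(25.3 − 9.78 L) = 16296 J.
Step 2 (isochoric): W = 0 (constant volume).
W_total = 16296 + 0 = 16296 J.

W_total ≈ 16300 J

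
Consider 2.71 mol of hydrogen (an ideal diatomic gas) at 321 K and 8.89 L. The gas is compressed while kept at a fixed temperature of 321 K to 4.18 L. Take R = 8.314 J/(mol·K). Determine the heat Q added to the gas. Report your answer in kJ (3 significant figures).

Q ≈ -5.46 kJ

Isothermal ⇒ ΔU = 0, so Q = W = nRT ln(V₂/V₁).
Q = (2.71)(8.314)(321) ln(4.18/8.89) = 7232 × -0.7546 = -5458 J.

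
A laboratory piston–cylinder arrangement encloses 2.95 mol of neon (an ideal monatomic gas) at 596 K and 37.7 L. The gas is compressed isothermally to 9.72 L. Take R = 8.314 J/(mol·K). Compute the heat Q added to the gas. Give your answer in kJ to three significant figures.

Q ≈ -19.8 kJ

Isothermal ⇒ ΔU = 0, so Q = W = nRT ln(V₂/V₁).
Q = (2.95)(8.314)(596) ln(9.72/37.7) = 14618 × -1.355 = -19814 J.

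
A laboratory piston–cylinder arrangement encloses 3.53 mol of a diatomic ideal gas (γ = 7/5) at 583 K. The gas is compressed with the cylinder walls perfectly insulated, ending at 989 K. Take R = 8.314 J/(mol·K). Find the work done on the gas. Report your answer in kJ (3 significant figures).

W ≈ 29.8 kJ

Adiabatic ⇒ Q = 0, so W_by = −ΔU = nCᵥ(T₁ − T₂).
Cᵥ = 5R/2 = 20.79 J/(mol·K).
W = (3.53)(20.79)(583 − 989) = -29789 J.
Work on gas = −W_by = 29789 J.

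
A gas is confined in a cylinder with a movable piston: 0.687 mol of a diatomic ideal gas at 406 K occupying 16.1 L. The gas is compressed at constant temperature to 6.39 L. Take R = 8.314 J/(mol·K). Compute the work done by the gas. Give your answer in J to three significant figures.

W ≈ -2140 J

Isothermal: W = nRT ln(V₂/V₁).
W = (0.687)(8.314)(406) × ln(6.39/16.1)
  = 2319 × -0.9241
W_by_gas = -2143 J.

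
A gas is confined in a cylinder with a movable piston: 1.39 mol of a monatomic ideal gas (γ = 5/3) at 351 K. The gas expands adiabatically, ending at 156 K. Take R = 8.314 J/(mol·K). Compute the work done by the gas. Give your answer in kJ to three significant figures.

Adiabatic ⇒ Q = 0, so W_by = −ΔU = nCᵥ(T₁ − T₂).
Cᵥ = 3R/2 = 12.47 J/(mol·K).
W = (1.39)(12.47)(351 − 156) = 3380 J.

W ≈ 3.38 kJ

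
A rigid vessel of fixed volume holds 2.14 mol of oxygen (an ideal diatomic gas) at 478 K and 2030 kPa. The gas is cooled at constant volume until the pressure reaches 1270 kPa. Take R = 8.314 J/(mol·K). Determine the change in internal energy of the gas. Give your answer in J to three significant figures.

ΔU ≈ -7960 J

Constant volume ⇒ W = 0, so Q = ΔU = nCᵥΔT with Cᵥ = 5R/2 = 20.79 J/(mol·K).
At constant V, T₂/T₁ = P₂/P₁ ⇒ ΔT = T₁(P₂/P₁ − 1) = 478·(1270/2030 − 1) = -179 K.
ΔU = (2.14)(20.79)(-179) = -7960 J.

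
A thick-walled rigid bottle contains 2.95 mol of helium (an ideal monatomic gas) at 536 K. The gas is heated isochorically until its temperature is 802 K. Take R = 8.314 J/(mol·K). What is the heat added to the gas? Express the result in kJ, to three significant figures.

Q ≈ 9.79 kJ

Constant volume ⇒ W = 0, so Q = ΔU = nCᵥΔT with Cᵥ = 3R/2 = 12.47 J/(mol·K).
ΔU = (2.95)(12.47)(802 − 536) = 9786 J.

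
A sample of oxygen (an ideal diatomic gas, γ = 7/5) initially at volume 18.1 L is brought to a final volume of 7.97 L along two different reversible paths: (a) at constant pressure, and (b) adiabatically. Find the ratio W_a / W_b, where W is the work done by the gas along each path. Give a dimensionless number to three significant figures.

Path (a) isobaric: W = P₁(V₂ − V₁) → W_a/(P₁V₁) = -0.5597.
Path (b) adiabatic: W = P₁V₁(1 − (V₁/V₂)^(γ−1))/(γ−1) → W_b/(P₁V₁) = -0.9708.
W_a / W_b = -0.5597 / -0.9708 = 0.5765.

W_a / W_b ≈ 0.577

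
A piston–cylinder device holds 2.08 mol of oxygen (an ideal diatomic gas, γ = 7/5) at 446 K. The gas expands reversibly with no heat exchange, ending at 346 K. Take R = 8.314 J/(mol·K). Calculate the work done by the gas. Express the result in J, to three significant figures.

W ≈ 4320 J

Adiabatic ⇒ Q = 0, so W_by = −ΔU = nCᵥ(T₁ − T₂).
Cᵥ = 5R/2 = 20.79 J/(mol·K).
W = (2.08)(20.79)(446 − 346) = 4323 J.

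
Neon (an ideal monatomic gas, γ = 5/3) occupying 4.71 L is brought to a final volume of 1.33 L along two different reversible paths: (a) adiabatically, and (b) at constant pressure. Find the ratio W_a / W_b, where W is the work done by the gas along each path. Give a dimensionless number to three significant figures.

W_a / W_b ≈ 2.77

Path (a) adiabatic: W = P₁V₁(1 − (V₁/V₂)^(γ−1))/(γ−1) → W_a/(P₁V₁) = -1.985.
Path (b) isobaric: W = P₁(V₂ − V₁) → W_b/(P₁V₁) = -0.7176.
W_a / W_b = -1.985 / -0.7176 = 2.766.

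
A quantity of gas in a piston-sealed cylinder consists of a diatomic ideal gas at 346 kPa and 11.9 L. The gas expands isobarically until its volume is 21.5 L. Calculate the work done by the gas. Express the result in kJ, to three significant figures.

Isobaric: W = P ΔV.
W = (346 kPa)(21.5 − 11.9 L) = (346)(9.6) = 3322 J.

W ≈ 3.32 kJ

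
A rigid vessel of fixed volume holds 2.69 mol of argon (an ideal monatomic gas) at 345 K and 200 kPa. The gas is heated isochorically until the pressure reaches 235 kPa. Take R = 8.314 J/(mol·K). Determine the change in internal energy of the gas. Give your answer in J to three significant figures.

ΔU ≈ 2030 J

Constant volume ⇒ W = 0, so Q = ΔU = nCᵥΔT with Cᵥ = 3R/2 = 12.47 J/(mol·K).
At constant V, T₂/T₁ = P₂/P₁ ⇒ ΔT = T₁(P₂/P₁ − 1) = 345·(235/200 − 1) = 60.38 K.
ΔU = (2.69)(12.47)(60.38) = 2025 J.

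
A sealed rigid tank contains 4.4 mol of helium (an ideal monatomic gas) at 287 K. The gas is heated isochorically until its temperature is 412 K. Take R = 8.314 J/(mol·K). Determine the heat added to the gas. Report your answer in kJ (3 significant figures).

Q ≈ 6.86 kJ

Constant volume ⇒ W = 0, so Q = ΔU = nCᵥΔT with Cᵥ = 3R/2 = 12.47 J/(mol·K).
ΔU = (4.4)(12.47)(412 − 287) = 6859 J.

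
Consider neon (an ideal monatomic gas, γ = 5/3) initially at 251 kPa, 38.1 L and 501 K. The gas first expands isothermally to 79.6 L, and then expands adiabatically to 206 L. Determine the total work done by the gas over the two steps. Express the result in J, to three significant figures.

Step 1 (isothermal): W = P₁V₁ ln(V₂/V₁) = (9563) ln(79.6/38.1) = 7046 J.
After step 1: P = 120.1 kPa, V = 79.6 L, T = 501 K.
Step 2 (adiabatic): W = (P₁V₁ − P₂V₂)/(γ−1) = (9563 − 5073)/0.667 = 6735 J.
W_total = 7046 + 6735 = 13781 J.

W_total ≈ 13800 J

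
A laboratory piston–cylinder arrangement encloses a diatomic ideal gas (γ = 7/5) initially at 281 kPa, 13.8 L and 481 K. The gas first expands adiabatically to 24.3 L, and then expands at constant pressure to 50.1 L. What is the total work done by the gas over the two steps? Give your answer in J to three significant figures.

Step 1 (adiabatic): W = (P₁V₁ − P₂V₂)/(γ−1) = (3878 − 3092)/0.4 = 1964 J.
After step 1: P = 127.3 kPa, V = 24.3 L, T = 383.6 K.
Step 2 (isobaric): W = PΔV = (127.3 kPa)(50.1 − 24.3 L) = 3283 J.
W_total = 1964 + 3283 = 5247 J.

W_total ≈ 5250 J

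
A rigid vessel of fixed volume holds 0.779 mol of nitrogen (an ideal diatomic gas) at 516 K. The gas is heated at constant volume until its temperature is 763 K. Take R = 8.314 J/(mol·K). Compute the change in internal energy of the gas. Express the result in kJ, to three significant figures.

ΔU ≈ 4.00 kJ

Constant volume ⇒ W = 0, so Q = ΔU = nCᵥΔT with Cᵥ = 5R/2 = 20.79 J/(mol·K).
ΔU = (0.779)(20.79)(763 − 516) = 3999 J.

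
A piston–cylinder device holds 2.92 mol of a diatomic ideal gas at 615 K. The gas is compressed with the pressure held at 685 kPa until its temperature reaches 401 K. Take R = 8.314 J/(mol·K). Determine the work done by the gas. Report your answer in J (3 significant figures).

Isobaric: W = P ΔV = nR ΔT.
W = (2.92)(8.314)(401 − 615) = -5195 J.

W ≈ -5200 J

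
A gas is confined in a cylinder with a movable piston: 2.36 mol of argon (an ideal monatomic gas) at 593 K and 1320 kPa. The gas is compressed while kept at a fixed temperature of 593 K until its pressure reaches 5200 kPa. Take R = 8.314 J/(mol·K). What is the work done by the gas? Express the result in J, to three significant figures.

Isothermal process: W = nRT ln(V₂/V₁) = nRT ln(P₁/P₂).
W = (2.36)(8.314)(593) × ln(1320/5200)
  = 11635 × ln(0.2538) = 11635 × -1.371
W_by_gas = -15952 J.

W ≈ -16000 J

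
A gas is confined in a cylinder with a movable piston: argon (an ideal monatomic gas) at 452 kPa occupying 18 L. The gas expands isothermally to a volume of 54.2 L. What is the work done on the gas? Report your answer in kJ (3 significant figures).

W ≈ -8.97 kJ

Isothermal: W = nRT ln(V₂/V₁) = P₁V₁ ln(V₂/V₁).
P₁V₁ = (452 kPa)(18 L) = 8136 J.
W = 8136 × ln(54.2/18) = 8136 × 1.102
W_by_gas = 8968 J; work on gas = −W_by = -8968 J.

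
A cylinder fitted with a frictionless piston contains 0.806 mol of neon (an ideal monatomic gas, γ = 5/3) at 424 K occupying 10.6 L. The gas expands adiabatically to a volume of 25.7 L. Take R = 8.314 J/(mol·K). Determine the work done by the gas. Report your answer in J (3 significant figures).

W ≈ 1900 J

Adiabatic: TV^(γ−1) = const with γ = 5/3.
T₂ = T₁ (V₁/V₂)^(γ−1) = 424 × (10.6/25.7)^0.667 = 424 × 0.5541 = 234.9 K.
W_by = nCᵥ(T₁ − T₂) = (0.806)(12.47)(424 − 234.9) = 1900 J.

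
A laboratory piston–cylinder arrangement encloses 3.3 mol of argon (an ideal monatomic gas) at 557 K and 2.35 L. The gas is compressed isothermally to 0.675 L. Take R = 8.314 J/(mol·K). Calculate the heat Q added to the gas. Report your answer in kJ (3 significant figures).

Isothermal ⇒ ΔU = 0, so Q = W = nRT ln(V₂/V₁).
Q = (3.3)(8.314)(557) ln(0.675/2.35) = 15282 × -1.247 = -19064 J.

Q ≈ -19.1 kJ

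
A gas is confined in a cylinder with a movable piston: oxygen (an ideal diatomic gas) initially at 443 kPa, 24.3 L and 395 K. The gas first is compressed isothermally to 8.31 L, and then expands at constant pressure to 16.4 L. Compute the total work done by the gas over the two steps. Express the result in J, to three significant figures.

W_total ≈ -1070 J

Step 1 (isothermal): W = P₁V₁ ln(V₂/V₁) = (10765) ln(8.31/24.3) = -11551 J.
After step 1: P = 1295 kPa, V = 8.31 L, T = 395 K.
Step 2 (isobaric): W = PΔV = (1295 kPa)(16.4 − 8.31 L) = 10480 J.
W_total = -11551 + 10480 = -1071 J.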